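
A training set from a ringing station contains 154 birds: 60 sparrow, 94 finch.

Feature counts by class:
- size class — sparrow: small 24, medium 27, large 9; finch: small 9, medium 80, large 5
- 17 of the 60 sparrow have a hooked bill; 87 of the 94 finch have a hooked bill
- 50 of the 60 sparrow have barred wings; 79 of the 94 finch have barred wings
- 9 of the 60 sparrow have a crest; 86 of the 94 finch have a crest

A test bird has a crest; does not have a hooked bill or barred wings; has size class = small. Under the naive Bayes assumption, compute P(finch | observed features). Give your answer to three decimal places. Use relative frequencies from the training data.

0.185

sparrow: (60/154) × (24/60) × (43/60) × (10/60) × (9/60) ≈ 0.00279221
finch: (94/154) × (9/94) × (7/94) × (15/94) × (86/94) ≈ 0.000635369
P(finch | x) = 0.000635369 / 0.003427579 ≈ 0.185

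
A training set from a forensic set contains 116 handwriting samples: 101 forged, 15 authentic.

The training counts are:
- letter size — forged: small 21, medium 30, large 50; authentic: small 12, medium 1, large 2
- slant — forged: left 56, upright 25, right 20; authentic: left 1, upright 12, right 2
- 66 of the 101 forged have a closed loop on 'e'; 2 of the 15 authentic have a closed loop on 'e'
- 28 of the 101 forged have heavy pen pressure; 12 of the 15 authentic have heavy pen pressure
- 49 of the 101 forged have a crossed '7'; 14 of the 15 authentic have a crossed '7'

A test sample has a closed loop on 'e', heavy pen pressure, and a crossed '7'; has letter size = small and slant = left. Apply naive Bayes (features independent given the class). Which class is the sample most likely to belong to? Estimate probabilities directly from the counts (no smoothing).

forged: (101/116) × (21/101) × (56/101) × (66/101) × (28/101) × (49/101) ≈ 0.00882189
authentic: (15/116) × (12/15) × (1/15) × (2/15) × (12/15) × (14/15) ≈ 0.00068659
Highest score → forged.

forged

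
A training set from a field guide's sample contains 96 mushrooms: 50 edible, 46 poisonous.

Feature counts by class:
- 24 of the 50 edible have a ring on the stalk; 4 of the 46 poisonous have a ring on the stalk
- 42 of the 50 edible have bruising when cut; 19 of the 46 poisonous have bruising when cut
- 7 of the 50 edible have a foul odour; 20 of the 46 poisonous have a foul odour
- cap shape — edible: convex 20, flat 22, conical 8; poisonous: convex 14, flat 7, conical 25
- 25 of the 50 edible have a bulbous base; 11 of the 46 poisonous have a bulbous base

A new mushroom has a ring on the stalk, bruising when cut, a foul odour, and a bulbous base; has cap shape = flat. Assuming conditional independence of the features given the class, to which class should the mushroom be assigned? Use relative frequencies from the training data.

edible: (50/96) × (24/50) × (42/50) × (7/50) × (22/50) × (25/50) = 0.006468
poisonous: (46/96) × (4/46) × (19/46) × (20/46) × (7/46) × (11/46) ≈ 0.00027229
Highest score → edible.

edible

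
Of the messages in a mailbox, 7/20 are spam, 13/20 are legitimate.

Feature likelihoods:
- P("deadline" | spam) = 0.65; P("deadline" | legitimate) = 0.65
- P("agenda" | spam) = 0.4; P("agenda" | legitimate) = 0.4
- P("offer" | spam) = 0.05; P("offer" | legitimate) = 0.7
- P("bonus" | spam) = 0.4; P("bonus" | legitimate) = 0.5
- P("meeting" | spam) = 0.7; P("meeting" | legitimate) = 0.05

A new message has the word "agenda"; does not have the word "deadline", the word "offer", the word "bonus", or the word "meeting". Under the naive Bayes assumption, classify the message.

legitimate

spam: 0.35 × (1−0.65) × 0.4 × (1−0.05) × (1−0.4) × (1−0.7) = 0.008379
legitimate: 0.65 × (1−0.65) × 0.4 × (1−0.7) × (1−0.5) × (1−0.05) = 0.0129675
Highest score → legitimate.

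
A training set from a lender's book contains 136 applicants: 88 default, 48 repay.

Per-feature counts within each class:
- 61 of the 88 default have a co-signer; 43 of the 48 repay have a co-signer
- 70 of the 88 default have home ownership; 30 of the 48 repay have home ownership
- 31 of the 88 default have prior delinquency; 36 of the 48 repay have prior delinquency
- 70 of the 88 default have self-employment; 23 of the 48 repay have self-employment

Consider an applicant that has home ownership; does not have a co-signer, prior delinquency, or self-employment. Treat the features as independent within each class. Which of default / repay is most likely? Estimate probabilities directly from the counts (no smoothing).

default

default: (88/136) × (27/88) × (70/88) × (57/88) × (18/88) ≈ 0.0209229
repay: (48/136) × (5/48) × (30/48) × (12/48) × (25/48) ≈ 0.00299192
Highest score → default.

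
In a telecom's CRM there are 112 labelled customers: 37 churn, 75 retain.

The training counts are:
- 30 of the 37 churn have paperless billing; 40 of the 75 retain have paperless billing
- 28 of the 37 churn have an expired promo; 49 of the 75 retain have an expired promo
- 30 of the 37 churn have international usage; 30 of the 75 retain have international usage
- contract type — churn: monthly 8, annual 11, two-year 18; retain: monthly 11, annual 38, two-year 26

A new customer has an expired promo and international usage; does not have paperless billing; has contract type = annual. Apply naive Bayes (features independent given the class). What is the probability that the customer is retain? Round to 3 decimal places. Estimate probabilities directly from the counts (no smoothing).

0.784

churn: (37/112) × (7/37) × (28/37) × (30/37) × (11/37) ≈ 0.0114011
retain: (75/112) × (35/75) × (49/75) × (30/75) × (38/75) ≈ 0.0413778
P(retain | x) = 0.0413778 / 0.0527789 ≈ 0.784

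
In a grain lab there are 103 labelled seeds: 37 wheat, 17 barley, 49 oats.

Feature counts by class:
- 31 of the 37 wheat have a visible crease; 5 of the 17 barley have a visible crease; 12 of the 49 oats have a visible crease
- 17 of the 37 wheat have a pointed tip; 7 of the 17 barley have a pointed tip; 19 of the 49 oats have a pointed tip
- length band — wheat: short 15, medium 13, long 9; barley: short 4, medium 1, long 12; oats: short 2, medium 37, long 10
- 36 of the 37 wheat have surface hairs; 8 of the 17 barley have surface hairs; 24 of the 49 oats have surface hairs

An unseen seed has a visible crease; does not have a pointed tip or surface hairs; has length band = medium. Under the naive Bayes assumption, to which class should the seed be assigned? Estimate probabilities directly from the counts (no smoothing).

wheat: (37/103) × (31/37) × (20/37) × (13/37) × (1/37) ≈ 0.00154487
barley: (17/103) × (5/17) × (10/17) × (1/17) × (9/17) ≈ 0.00088926
oats: (49/103) × (12/49) × (30/49) × (37/49) × (25/49) ≈ 0.0274801
Highest score → oats.

oats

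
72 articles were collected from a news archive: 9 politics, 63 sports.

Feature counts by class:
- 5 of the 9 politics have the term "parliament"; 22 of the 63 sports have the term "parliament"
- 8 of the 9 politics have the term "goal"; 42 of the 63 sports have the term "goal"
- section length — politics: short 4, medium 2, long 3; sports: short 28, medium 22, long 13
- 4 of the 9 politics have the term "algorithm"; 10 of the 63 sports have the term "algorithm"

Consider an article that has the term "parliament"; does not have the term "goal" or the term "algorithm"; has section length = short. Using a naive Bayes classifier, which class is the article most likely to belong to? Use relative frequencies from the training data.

sports

politics: (9/72) × (5/9) × (1/9) × (4/9) × (5/9) ≈ 0.0019052
sports: (63/72) × (22/63) × (21/63) × (28/63) × (53/63) ≈ 0.0380822
Highest score → sports.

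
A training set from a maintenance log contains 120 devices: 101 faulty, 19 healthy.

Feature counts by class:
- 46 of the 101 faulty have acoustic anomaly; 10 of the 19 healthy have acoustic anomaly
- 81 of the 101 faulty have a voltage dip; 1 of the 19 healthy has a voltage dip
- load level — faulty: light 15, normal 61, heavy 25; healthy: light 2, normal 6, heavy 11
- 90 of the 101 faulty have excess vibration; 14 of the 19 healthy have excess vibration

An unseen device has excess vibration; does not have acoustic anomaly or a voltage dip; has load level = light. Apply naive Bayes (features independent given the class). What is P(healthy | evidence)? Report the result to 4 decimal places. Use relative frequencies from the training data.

0.3145

faulty: (101/120) × (55/101) × (20/101) × (15/101) × (90/101) ≈ 0.0120111
healthy: (19/120) × (9/19) × (18/19) × (2/19) × (14/19) ≈ 0.00551101
P(healthy | x) = 0.00551101 / 0.01752211 ≈ 0.3145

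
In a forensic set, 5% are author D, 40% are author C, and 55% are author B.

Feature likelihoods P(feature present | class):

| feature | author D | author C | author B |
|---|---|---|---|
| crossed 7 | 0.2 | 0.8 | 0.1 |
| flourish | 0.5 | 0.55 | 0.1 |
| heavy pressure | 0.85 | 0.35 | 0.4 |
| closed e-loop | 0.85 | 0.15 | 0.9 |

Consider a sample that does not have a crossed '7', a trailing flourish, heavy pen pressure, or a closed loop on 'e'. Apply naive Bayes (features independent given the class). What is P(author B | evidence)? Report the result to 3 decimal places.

0.568

author D: 0.05 × (1−0.2) × (1−0.5) × (1−0.85) × (1−0.85) = 0.00045
author C: 0.4 × (1−0.8) × (1−0.55) × (1−0.35) × (1−0.15) = 0.01989
author B: 0.55 × (1−0.1) × (1−0.1) × (1−0.4) × (1−0.9) = 0.02673
P(author B | x) = 0.02673 / 0.04707 ≈ 0.568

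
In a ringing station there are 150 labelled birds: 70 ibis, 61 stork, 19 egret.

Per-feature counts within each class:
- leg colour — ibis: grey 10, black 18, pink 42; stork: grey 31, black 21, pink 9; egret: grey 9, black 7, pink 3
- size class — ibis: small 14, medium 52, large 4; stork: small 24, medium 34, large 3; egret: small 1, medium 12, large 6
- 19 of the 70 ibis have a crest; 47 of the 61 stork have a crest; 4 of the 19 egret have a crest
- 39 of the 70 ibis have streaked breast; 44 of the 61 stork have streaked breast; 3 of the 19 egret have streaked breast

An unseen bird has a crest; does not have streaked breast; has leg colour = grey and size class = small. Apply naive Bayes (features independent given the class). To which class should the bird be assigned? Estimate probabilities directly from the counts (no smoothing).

ibis: (70/150) × (10/70) × (14/70) × (19/70) × (31/70) ≈ 0.00160272
stork: (61/150) × (31/61) × (24/61) × (47/61) × (17/61) ≈ 0.0174598
egret: (19/150) × (9/19) × (1/19) × (4/19) × (16/19) ≈ 0.000559848
Highest score → stork.

stork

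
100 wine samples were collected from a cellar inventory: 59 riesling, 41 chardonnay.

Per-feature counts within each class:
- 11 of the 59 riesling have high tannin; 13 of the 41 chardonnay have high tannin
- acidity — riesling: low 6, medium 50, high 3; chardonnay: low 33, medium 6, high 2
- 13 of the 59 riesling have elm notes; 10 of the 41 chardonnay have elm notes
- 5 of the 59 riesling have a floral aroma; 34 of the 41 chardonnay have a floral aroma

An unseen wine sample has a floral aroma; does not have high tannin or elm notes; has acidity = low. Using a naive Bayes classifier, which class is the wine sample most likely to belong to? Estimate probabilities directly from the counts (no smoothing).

riesling: (59/100) × (48/59) × (6/59) × (46/59) × (5/59) ≈ 0.00322526
chardonnay: (41/100) × (28/41) × (33/41) × (31/41) × (34/41) ≈ 0.141306
Highest score → chardonnay.

chardonnay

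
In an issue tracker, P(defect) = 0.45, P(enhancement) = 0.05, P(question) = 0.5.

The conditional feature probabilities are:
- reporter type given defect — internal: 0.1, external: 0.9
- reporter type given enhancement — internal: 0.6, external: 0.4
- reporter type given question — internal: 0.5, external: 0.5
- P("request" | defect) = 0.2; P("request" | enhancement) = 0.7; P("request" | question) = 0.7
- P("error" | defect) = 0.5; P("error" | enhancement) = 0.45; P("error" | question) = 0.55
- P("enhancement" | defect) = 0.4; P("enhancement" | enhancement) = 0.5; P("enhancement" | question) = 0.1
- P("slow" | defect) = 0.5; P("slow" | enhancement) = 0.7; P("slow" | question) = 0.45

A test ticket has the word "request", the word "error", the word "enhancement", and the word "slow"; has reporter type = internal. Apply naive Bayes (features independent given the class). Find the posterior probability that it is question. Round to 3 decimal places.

0.507

defect: 0.45 × 0.1 × 0.2 × 0.5 × 0.4 × 0.5 = 0.0009
enhancement: 0.05 × 0.6 × 0.7 × 0.45 × 0.5 × 0.7 = 0.0033075
question: 0.5 × 0.5 × 0.7 × 0.55 × 0.1 × 0.45 = 0.00433125
P(question | x) = 0.00433125 / 0.00853875 ≈ 0.507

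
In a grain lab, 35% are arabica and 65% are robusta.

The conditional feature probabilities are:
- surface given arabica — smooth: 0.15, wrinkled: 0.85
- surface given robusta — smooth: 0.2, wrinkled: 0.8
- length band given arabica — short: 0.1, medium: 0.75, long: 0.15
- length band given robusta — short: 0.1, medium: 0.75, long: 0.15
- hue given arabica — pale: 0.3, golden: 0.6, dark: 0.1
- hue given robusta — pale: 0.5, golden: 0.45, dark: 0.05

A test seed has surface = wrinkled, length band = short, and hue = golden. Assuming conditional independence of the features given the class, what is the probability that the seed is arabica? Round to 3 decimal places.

0.433

arabica: 0.35 × 0.85 × 0.1 × 0.6 = 0.01785
robusta: 0.65 × 0.8 × 0.1 × 0.45 = 0.0234
P(arabica | x) = 0.01785 / 0.04125 ≈ 0.433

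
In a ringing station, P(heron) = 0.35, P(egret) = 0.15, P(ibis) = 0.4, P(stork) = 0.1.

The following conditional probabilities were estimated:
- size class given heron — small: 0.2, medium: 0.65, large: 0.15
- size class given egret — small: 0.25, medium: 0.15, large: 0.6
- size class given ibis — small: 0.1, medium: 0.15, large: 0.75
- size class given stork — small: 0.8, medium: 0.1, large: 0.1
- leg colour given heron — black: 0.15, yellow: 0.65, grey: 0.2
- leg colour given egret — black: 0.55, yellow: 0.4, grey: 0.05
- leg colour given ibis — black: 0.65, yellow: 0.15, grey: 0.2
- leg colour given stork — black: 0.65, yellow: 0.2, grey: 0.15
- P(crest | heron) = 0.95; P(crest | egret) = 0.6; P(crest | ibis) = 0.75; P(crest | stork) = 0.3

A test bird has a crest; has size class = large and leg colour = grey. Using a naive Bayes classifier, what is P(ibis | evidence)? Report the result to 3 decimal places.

0.774

heron: 0.35 × 0.15 × 0.2 × 0.95 = 0.009975
egret: 0.15 × 0.6 × 0.05 × 0.6 = 0.0027
ibis: 0.4 × 0.75 × 0.2 × 0.75 = 0.045
stork: 0.1 × 0.1 × 0.15 × 0.3 = 0.00045
P(ibis | x) = 0.045 / 0.058125 ≈ 0.774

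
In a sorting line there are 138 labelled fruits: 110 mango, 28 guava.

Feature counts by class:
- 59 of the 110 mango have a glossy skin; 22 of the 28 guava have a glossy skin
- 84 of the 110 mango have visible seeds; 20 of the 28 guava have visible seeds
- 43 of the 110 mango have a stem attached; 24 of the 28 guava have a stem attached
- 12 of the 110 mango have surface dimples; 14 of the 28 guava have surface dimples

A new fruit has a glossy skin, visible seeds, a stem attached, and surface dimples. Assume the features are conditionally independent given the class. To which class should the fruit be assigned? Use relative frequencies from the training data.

mango: (110/138) × (59/110) × (84/110) × (43/110) × (12/110) ≈ 0.0139227
guava: (28/138) × (22/28) × (20/28) × (24/28) × (14/28) ≈ 0.0488021
Highest score → guava.

guava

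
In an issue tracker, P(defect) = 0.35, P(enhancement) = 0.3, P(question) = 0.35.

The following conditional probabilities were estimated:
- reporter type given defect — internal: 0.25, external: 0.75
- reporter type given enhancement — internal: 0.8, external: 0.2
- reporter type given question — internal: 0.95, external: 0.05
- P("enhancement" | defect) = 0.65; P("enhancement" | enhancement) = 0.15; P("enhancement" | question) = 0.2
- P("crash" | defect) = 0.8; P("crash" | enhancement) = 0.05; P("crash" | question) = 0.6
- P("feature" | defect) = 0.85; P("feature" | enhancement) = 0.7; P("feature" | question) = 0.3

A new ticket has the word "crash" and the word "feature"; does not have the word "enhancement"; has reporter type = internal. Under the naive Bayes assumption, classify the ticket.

defect: 0.35 × 0.25 × (1−0.65) × 0.8 × 0.85 = 0.020825
enhancement: 0.3 × 0.8 × (1−0.15) × 0.05 × 0.7 = 0.00714
question: 0.35 × 0.95 × (1−0.2) × 0.6 × 0.3 = 0.04788
Highest score → question.

question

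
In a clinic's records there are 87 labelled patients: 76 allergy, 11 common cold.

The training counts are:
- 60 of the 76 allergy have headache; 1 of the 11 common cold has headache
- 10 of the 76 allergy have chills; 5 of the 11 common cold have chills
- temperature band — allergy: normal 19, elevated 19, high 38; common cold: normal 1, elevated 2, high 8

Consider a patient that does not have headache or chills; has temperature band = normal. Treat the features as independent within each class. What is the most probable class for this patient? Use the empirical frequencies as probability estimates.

allergy

allergy: (76/87) × (16/76) × (66/76) × (19/76) ≈ 0.0399274
common cold: (11/87) × (10/11) × (6/11) × (1/11) ≈ 0.00569963
Highest score → allergy.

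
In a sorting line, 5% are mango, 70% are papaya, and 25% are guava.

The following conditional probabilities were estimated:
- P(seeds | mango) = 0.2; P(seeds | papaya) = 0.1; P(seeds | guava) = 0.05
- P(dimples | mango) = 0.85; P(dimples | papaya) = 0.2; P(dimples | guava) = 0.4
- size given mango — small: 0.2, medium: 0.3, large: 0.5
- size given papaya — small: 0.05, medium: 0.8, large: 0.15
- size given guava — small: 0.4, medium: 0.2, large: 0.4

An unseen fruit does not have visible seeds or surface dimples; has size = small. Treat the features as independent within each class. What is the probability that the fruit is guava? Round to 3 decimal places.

mango: 0.05 × (1−0.2) × (1−0.85) × 0.2 = 0.0012
papaya: 0.7 × (1−0.1) × (1−0.2) × 0.05 = 0.0252
guava: 0.25 × (1−0.05) × (1−0.4) × 0.4 = 0.057
P(guava | x) = 0.057 / 0.0834 ≈ 0.683

0.683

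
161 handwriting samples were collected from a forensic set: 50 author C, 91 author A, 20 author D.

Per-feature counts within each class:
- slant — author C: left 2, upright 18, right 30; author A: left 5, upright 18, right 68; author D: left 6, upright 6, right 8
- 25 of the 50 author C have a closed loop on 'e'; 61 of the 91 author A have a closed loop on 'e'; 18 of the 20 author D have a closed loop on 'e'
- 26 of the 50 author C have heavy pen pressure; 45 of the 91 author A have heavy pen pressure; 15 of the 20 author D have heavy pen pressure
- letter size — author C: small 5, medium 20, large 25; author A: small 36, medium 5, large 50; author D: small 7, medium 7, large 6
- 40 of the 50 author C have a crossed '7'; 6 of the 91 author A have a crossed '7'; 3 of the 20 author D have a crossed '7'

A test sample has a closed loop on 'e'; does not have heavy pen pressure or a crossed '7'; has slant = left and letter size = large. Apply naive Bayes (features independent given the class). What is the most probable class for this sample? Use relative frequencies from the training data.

author C: (50/161) × (2/50) × (25/50) × (24/50) × (25/50) × (10/50) ≈ 0.000298137
author A: (91/161) × (5/91) × (61/91) × (46/91) × (50/91) × (85/91) ≈ 0.00540076
author D: (20/161) × (6/20) × (18/20) × (5/20) × (6/20) × (17/20) ≈ 0.0021382
Highest score → author A.

author A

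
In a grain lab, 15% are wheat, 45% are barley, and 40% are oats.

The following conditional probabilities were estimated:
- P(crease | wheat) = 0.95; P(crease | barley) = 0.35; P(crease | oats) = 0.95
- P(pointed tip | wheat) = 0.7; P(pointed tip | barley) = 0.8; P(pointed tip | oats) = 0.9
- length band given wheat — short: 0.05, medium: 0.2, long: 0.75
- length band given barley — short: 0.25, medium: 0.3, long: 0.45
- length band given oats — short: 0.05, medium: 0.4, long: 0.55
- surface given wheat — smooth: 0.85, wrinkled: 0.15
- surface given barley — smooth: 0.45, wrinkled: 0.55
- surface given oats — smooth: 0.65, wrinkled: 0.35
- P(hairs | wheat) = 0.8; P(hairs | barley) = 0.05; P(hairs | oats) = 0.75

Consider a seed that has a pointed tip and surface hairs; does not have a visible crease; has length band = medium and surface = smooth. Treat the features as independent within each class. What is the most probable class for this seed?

oats

wheat: 0.15 × (1−0.95) × 0.7 × 0.2 × 0.85 × 0.8 = 0.000714
barley: 0.45 × (1−0.35) × 0.8 × 0.3 × 0.45 × 0.05 = 0.0015795
oats: 0.4 × (1−0.95) × 0.9 × 0.4 × 0.65 × 0.75 = 0.00351
Highest score → oats.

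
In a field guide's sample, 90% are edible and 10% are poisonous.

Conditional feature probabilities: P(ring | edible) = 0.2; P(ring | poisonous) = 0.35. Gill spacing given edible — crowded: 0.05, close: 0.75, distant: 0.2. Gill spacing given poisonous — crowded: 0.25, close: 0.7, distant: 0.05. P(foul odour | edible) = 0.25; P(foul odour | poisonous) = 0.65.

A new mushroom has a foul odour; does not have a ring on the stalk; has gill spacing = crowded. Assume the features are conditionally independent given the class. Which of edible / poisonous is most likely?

edible: 0.9 × (1−0.2) × 0.05 × 0.25 = 0.009
poisonous: 0.1 × (1−0.35) × 0.25 × 0.65 = 0.0105625
Highest score → poisonous.

poisonous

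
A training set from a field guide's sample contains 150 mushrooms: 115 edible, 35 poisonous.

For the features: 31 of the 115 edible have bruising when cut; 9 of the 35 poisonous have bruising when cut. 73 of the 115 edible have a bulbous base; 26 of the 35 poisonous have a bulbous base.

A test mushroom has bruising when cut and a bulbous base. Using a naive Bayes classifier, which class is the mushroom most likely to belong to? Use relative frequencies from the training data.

edible

edible: (115/150) × (31/115) × (73/115) ≈ 0.131188
poisonous: (35/150) × (9/35) × (26/35) ≈ 0.0445714
Highest score → edible.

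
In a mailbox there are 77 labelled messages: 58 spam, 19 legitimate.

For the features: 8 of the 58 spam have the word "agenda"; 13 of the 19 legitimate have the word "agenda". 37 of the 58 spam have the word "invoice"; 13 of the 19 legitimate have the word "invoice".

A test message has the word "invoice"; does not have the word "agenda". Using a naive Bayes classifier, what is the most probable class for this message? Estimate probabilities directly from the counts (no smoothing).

spam

spam: (58/77) × (50/58) × (37/58) ≈ 0.414241
legitimate: (19/77) × (6/19) × (13/19) ≈ 0.0533151
Highest score → spam.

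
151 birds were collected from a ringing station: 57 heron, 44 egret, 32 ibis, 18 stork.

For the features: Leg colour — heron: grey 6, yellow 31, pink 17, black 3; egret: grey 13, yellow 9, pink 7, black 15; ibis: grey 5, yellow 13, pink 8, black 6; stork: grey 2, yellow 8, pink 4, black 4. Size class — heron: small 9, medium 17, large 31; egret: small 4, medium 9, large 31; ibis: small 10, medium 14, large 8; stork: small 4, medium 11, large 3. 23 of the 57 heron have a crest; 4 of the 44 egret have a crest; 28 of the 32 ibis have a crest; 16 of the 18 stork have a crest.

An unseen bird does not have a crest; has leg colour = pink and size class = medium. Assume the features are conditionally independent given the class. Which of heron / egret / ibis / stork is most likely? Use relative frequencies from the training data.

heron

heron: (57/151) × (17/57) × (17/57) × (34/57) ≈ 0.0200286
egret: (44/151) × (7/44) × (9/44) × (40/44) ≈ 0.00862022
ibis: (32/151) × (8/32) × (14/32) × (4/32) ≈ 0.00289735
stork: (18/151) × (4/18) × (11/18) × (2/18) ≈ 0.00179871
Highest score → heron.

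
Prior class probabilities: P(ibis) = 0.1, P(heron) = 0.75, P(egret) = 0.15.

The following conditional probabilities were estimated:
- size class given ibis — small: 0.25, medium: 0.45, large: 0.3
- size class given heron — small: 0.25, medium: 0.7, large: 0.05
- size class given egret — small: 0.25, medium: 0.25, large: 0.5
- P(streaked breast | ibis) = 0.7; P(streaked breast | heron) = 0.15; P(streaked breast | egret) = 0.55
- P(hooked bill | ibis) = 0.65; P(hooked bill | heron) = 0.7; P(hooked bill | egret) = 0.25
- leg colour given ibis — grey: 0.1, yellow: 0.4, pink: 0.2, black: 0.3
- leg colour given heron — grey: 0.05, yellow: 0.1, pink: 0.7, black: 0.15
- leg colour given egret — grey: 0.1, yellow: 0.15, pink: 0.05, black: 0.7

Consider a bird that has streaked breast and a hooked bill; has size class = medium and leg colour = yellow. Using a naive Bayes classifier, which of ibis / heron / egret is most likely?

ibis: 0.1 × 0.45 × 0.7 × 0.65 × 0.4 = 0.00819
heron: 0.75 × 0.7 × 0.15 × 0.7 × 0.1 = 0.0055125
egret: 0.15 × 0.25 × 0.55 × 0.25 × 0.15 = 0.0007734375
Highest score → ibis.

ibis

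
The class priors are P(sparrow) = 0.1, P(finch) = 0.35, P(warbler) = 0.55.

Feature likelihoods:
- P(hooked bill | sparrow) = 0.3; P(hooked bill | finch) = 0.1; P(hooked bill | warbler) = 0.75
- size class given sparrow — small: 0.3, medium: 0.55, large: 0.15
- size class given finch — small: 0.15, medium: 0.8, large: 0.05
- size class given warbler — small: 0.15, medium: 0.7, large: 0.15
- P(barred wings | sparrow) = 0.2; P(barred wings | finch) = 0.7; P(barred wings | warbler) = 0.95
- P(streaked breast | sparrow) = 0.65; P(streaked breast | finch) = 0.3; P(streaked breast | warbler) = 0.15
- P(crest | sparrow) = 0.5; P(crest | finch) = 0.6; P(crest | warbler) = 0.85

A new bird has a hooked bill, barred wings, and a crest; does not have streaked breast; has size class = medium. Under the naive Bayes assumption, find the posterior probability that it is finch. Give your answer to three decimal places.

sparrow: 0.1 × 0.3 × 0.55 × 0.2 × (1−0.65) × 0.5 = 0.0005775
finch: 0.35 × 0.1 × 0.8 × 0.7 × (1−0.3) × 0.6 = 0.008232
warbler: 0.55 × 0.75 × 0.7 × 0.95 × (1−0.15) × 0.85 = 0.19819078125
P(finch | x) = 0.008232 / 0.20700028125 ≈ 0.040

0.040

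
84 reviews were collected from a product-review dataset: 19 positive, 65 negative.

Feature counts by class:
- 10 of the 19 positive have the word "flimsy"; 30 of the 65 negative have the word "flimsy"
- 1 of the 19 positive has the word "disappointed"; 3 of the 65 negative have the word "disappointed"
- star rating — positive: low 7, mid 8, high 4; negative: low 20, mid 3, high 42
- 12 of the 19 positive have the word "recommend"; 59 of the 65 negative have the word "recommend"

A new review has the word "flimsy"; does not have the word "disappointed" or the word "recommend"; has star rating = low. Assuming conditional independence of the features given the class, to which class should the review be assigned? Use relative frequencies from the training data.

positive

positive: (19/84) × (10/19) × (18/19) × (7/19) × (7/19) ≈ 0.0153084
negative: (65/84) × (30/65) × (62/65) × (20/65) × (6/65) ≈ 0.00967553
Highest score → positive.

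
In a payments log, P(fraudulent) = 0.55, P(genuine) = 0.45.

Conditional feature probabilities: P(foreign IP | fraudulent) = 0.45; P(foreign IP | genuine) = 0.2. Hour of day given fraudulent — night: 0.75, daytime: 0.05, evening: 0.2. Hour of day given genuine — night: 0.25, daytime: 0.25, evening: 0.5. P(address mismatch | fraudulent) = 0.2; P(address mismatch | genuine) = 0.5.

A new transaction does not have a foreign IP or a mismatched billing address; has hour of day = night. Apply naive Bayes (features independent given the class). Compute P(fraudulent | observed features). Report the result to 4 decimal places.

0.8013

fraudulent: 0.55 × (1−0.45) × 0.75 × (1−0.2) = 0.1815
genuine: 0.45 × (1−0.2) × 0.25 × (1−0.5) = 0.045
P(fraudulent | x) = 0.1815 / 0.2265 ≈ 0.8013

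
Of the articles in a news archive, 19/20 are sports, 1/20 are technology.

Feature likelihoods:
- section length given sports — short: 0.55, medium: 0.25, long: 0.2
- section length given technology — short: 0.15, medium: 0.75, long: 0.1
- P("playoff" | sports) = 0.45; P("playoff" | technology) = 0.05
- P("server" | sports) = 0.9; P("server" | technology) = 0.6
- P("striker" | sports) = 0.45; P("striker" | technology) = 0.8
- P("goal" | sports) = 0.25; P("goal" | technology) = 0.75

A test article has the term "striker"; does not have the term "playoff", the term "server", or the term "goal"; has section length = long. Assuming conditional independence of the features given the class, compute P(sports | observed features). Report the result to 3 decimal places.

0.903

sports: 0.95 × 0.2 × (1−0.45) × (1−0.9) × 0.45 × (1−0.25) = 0.003526875
technology: 0.05 × 0.1 × (1−0.05) × (1−0.6) × 0.8 × (1−0.75) = 0.00038
P(sports | x) = 0.003526875 / 0.003906875 ≈ 0.903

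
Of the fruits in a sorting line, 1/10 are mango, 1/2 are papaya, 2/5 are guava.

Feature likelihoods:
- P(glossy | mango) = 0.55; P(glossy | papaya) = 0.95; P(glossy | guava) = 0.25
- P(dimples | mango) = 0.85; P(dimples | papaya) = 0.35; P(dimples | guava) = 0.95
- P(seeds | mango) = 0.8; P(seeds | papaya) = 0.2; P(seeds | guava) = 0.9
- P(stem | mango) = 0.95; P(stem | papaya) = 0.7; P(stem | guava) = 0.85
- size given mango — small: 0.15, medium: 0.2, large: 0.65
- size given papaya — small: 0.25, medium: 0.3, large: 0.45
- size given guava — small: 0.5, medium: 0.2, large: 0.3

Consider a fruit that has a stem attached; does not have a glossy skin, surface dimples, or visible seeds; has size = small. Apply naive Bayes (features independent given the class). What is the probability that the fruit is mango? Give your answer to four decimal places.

mango: 0.1 × (1−0.55) × (1−0.85) × (1−0.8) × 0.95 × 0.15 = 0.000192375
papaya: 0.5 × (1−0.95) × (1−0.35) × (1−0.2) × 0.7 × 0.25 = 0.002275
guava: 0.4 × (1−0.25) × (1−0.95) × (1−0.9) × 0.85 × 0.5 = 0.0006375
P(mango | x) = 0.000192375 / 0.003104875 ≈ 0.0620

0.0620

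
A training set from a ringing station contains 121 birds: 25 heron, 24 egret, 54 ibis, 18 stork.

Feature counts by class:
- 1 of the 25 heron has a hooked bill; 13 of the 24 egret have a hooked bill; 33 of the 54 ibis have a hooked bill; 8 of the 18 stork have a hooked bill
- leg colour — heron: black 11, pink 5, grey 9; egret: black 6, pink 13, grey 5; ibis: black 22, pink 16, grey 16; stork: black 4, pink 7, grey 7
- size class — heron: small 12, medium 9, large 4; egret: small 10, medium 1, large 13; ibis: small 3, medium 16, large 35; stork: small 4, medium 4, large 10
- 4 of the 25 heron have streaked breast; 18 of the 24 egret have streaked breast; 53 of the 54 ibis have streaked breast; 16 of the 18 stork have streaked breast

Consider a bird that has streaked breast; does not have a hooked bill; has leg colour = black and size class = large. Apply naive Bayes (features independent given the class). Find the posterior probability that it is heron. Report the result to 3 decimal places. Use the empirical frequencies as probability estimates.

0.034

heron: (25/121) × (24/25) × (11/25) × (4/25) × (4/25) ≈ 0.00223418
egret: (24/121) × (11/24) × (6/24) × (13/24) × (18/24) ≈ 0.00923295
ibis: (54/121) × (21/54) × (22/54) × (35/54) × (53/54) ≈ 0.04498
stork: (18/121) × (10/18) × (4/18) × (10/18) × (16/18) ≈ 0.00906937
P(heron | x) = 0.00223418 / 0.0655165 ≈ 0.034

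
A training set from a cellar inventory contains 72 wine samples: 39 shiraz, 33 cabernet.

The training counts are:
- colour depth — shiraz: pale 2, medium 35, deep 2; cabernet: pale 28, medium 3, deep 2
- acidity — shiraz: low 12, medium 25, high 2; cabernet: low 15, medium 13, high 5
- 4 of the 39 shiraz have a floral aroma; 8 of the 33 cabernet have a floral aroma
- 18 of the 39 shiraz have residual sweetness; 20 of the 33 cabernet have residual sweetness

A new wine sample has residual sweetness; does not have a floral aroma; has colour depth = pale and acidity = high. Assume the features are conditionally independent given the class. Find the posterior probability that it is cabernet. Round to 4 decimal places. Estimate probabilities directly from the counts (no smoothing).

shiraz: (39/72) × (2/39) × (2/39) × (35/39) × (18/39) ≈ 0.00059003
cabernet: (33/72) × (28/33) × (5/33) × (25/33) × (20/33) ≈ 0.0270535
P(cabernet | x) = 0.0270535 / 0.02764353 ≈ 0.9787

0.9787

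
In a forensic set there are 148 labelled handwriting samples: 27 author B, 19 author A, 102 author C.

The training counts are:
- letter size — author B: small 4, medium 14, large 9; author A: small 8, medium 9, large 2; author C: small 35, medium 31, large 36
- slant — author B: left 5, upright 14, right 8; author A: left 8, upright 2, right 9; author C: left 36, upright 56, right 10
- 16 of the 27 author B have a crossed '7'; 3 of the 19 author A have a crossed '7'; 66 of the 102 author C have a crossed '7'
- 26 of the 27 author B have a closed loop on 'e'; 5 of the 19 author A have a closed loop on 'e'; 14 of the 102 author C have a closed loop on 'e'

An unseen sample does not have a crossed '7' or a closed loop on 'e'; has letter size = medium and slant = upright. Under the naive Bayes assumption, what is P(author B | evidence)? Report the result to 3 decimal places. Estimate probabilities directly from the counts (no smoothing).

author B: (27/148) × (14/27) × (14/27) × (11/27) × (1/27) ≈ 0.000740109
author A: (19/148) × (9/19) × (2/19) × (16/19) × (14/19) ≈ 0.0039719
author C: (102/148) × (31/102) × (56/102) × (36/102) × (88/102) ≈ 0.0350165
P(author B | x) = 0.000740109 / 0.039728509 ≈ 0.019

0.019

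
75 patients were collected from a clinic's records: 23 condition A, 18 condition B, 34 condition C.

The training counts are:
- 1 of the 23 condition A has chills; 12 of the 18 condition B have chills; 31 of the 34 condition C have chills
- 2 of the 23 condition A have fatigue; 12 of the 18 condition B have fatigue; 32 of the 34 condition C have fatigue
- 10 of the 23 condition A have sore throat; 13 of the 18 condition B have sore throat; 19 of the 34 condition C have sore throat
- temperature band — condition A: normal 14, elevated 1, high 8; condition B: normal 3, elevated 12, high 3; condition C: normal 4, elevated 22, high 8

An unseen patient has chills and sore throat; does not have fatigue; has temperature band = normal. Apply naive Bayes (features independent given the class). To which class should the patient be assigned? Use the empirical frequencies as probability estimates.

condition A: (23/75) × (1/23) × (21/23) × (10/23) × (14/23) ≈ 0.00322183
condition B: (18/75) × (12/18) × (6/18) × (13/18) × (3/18) ≈ 0.00641975
condition C: (34/75) × (31/34) × (2/34) × (19/34) × (4/34) ≈ 0.00159848
Highest score → condition B.

condition B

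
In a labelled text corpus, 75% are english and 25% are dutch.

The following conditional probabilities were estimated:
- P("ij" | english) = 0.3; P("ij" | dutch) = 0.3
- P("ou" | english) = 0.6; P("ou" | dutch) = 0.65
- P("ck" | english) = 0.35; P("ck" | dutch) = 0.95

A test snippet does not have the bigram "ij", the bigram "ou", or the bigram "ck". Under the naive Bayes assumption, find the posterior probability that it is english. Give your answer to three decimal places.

english: 0.75 × (1−0.3) × (1−0.6) × (1−0.35) = 0.1365
dutch: 0.25 × (1−0.3) × (1−0.65) × (1−0.95) = 0.0030625
P(english | x) = 0.1365 / 0.1395625 ≈ 0.978

0.978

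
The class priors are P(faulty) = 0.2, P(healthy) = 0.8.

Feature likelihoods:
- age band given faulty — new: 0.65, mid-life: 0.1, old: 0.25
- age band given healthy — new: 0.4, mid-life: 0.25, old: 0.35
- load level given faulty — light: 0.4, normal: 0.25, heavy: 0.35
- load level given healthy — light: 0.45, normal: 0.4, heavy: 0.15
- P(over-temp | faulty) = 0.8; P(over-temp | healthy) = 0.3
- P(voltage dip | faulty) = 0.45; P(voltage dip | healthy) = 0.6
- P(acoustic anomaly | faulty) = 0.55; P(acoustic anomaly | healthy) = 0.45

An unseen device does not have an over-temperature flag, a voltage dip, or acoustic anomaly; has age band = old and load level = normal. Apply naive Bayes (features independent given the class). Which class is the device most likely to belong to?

faulty: 0.2 × 0.25 × 0.25 × (1−0.8) × (1−0.45) × (1−0.55) = 0.00061875
healthy: 0.8 × 0.35 × 0.4 × (1−0.3) × (1−0.6) × (1−0.45) = 0.017248
Highest score → healthy.

healthy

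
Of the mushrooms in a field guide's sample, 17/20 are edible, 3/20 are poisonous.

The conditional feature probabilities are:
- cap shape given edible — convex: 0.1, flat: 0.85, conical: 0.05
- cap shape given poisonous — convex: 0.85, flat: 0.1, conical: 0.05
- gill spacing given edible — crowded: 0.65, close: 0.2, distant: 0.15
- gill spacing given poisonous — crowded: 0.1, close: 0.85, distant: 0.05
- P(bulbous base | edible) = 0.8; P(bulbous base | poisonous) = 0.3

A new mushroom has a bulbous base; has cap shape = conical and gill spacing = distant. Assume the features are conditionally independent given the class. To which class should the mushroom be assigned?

edible

edible: 0.85 × 0.05 × 0.15 × 0.8 = 0.0051
poisonous: 0.15 × 0.05 × 0.05 × 0.3 = 0.0001125
Highest score → edible.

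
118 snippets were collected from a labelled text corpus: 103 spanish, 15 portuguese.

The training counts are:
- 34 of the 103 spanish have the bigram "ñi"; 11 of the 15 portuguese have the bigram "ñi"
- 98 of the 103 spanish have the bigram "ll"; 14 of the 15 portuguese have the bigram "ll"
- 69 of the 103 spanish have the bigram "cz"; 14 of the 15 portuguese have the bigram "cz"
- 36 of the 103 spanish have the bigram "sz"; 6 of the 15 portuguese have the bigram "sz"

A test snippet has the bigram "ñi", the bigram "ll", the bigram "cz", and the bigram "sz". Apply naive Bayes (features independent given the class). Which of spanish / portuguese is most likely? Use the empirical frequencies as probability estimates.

spanish: (103/118) × (34/103) × (98/103) × (69/103) × (36/103) ≈ 0.0641893
portuguese: (15/118) × (11/15) × (14/15) × (14/15) × (6/15) ≈ 0.0324821
Highest score → spanish.

spanish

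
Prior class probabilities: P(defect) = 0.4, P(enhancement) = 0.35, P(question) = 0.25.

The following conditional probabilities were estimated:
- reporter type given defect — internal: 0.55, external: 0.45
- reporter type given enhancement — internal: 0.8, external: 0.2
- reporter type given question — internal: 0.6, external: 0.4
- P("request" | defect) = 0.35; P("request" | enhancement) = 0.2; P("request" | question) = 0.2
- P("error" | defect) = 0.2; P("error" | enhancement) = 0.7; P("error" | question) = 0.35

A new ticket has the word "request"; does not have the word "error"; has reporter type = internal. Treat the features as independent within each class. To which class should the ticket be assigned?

defect

defect: 0.4 × 0.55 × 0.35 × (1−0.2) = 0.0616
enhancement: 0.35 × 0.8 × 0.2 × (1−0.7) = 0.0168
question: 0.25 × 0.6 × 0.2 × (1−0.35) = 0.0195
Highest score → defect.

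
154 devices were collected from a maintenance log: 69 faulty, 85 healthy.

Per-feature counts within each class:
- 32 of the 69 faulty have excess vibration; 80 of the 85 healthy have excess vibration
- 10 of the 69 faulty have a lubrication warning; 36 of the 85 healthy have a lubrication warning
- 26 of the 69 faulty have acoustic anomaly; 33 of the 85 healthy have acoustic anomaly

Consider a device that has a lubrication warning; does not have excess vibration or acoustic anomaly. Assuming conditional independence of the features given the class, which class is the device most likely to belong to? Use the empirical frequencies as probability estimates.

faulty

faulty: (69/154) × (37/69) × (10/69) × (43/69) ≈ 0.0216996
healthy: (85/154) × (5/85) × (36/85) × (52/85) ≈ 0.00841235
Highest score → faulty.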